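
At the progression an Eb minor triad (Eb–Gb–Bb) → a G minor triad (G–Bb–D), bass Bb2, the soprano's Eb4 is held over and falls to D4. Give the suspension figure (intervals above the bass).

At the second chord the bass is Bb2. The suspended Eb4 lies a fourth above the bass; after resolving down by step to D4, the interval above the bass becomes a third.
Suspension figures are named by those two intervals: 4–3.

4–3 suspension.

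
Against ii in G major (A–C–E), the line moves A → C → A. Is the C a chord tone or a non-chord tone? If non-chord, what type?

Chord tone (the third of A minor triad).

A minor triad contains A, C, E; C is the third, so it is a chord tone.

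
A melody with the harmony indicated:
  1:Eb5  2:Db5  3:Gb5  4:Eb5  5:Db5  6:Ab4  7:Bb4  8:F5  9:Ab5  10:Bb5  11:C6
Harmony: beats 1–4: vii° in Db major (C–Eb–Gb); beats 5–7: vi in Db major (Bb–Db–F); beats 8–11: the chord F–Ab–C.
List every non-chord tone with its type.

Db5 (beat 2) — escape tone; Ab4 (beat 6) — appoggiatura; Bb5 (beat 10) — passing tone.

The harmony at that moment is C diminished triad (C, Eb, Gb); Db5 is not a chord tone.
It is approached by step down from Eb5 and left by leap up to Gb5.
Step in, leap out — an escape tone.
The harmony at that moment is Bb minor triad (Bb, Db, F); Ab4 is not a chord tone.
It is approached by leap down from Db5 and left by step up to Bb4.
Leap in, step out — an appoggiatura.
The harmony at that moment is F minor triad (F, Ab, C); Bb5 is not a chord tone.
It is approached by step up from Ab5 and left by step up to C6.
Step in, step out in the same direction — a passing tone.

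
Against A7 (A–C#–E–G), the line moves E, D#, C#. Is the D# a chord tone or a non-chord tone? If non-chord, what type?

The harmony at that moment is A dominant seventh chord (A, C#, E, G); D# is not a chord tone.
It is approached by step down from E and left by step down to C#.
Step in, step out in the same direction — a passing tone.

Non-chord tone — a passing tone.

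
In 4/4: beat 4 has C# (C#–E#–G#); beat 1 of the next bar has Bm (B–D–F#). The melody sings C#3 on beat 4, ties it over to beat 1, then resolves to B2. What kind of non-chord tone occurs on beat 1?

The harmony at that moment is B minor triad (B, D, F#); C#3 is not a chord tone.
It is held over (the same pitch as the preceding C#3) and left by step down to B2.
Held over from the previous chord and resolving down by step — a suspension.

Suspension.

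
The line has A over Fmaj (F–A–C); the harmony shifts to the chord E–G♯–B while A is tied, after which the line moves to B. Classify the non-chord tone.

A is a retardation.

The harmony at that moment is E major triad (E, G♯, B); A is not a chord tone.
It is held over (the same pitch as the preceding A) and left by step up to B.
Held over from the previous chord and resolving up by step — a retardation.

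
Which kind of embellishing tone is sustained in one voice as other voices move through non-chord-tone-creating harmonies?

Pedal tone.

Approach: none. Departure: none — a single pitch is sustained while the chords change around it, passing through harmonies that do not contain it.
No melodic motion at all; the dissonance is created entirely by the moving harmonies against the stationary note — a pedal tone (pedal point).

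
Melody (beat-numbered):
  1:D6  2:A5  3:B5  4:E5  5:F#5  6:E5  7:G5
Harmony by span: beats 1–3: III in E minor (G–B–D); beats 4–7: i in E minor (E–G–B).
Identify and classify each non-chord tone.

The harmony at that moment is G major triad (G, B, D); A5 is not a chord tone.
It is approached by leap down from D6 and left by step up to B5.
Leap in, step out — an appoggiatura.
The harmony at that moment is E minor triad (E, G, B); F#5 is not a chord tone.
It is approached by step up from E5 and left by step down to E5.
Step away and step back to the same note — a neighbor tone (upper neighbor).

A5 (beat 2) — appoggiatura; F#5 (beat 5) — neighbor tone.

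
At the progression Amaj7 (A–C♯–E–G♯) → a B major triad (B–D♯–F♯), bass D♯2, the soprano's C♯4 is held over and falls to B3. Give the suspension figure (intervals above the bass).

7–6 suspension.

At the second chord the bass is D♯2. The suspended C♯4 lies a seventh above the bass; after resolving down by step to B3, the interval above the bass becomes a sixth.
Suspension figures are named by those two intervals: 7–6.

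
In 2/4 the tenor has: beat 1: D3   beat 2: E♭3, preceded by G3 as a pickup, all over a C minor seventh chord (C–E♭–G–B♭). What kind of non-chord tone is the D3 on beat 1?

The harmony at that moment is C minor seventh chord (C, E♭, G, B♭); D3 is not a chord tone.
It is approached by leap down from G3 and left by step up to E♭3.
Leap in, step out, metrically accented — an appoggiatura.

Appoggiatura.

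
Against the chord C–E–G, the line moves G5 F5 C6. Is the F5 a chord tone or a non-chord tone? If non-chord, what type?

Non-chord tone — an escape tone.

The harmony at that moment is C major triad (C, E, G); F5 is not a chord tone.
It is approached by step down from G5 and left by leap up to C6.
Step in, leap out — an escape tone.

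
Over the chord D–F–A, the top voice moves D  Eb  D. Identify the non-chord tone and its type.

Eb is a neighbor tone.

The harmony at that moment is D minor triad (D, F, A); Eb is not a chord tone.
It is approached by step up from D and left by step down to D.
Step away and step back to the same note — a neighbor tone (upper neighbor).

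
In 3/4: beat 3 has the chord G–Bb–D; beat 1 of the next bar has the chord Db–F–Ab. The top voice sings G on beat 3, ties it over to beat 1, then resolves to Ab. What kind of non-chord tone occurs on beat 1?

The harmony at that moment is Db major triad (Db, F, Ab); G is not a chord tone.
It is held over (the same pitch as the preceding G) and left by step up to Ab.
Held over from the previous chord and resolving up by step — a retardation.

Retardation.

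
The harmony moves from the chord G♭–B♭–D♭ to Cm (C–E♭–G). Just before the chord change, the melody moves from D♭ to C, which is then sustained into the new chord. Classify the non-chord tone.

The harmony at that moment is G♭ major triad (G♭, B♭, D♭); C is not a chord tone.
It is approached by step down from D♭ and then sustained as the same pitch into the next harmony.
Arriving early and becoming a chord tone when the harmony changes — an anticipation.

C is an anticipation.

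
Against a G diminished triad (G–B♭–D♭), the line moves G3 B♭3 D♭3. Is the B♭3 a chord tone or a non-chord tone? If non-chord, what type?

Chord tone (the third of G diminished triad).

G diminished triad contains G, B♭, D♭; B♭ is the third, so it is a chord tone.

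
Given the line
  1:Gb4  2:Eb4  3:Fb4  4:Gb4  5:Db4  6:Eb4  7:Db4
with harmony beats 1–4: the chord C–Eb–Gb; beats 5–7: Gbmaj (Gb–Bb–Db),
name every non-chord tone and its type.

The harmony at that moment is C diminished triad (C, Eb, Gb); Fb4 is not a chord tone.
It is approached by step up from Eb4 and left by step up to Gb4.
Step in, step out in the same direction — a passing tone.
The harmony at that moment is Gb major triad (Gb, Bb, Db); Eb4 is not a chord tone.
It is approached by step up from Db4 and left by step down to Db4.
Step away and step back to the same note — a neighbor tone (upper neighbor).

Fb4 (beat 3) — passing tone; Eb4 (beat 6) — neighbor tone.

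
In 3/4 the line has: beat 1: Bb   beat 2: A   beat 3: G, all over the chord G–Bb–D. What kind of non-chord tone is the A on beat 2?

The harmony at that moment is G minor triad (G, Bb, D); A is not a chord tone.
It is approached by step down from Bb and left by step down to G.
Step in, step out in the same direction — a passing tone.

Passing tone.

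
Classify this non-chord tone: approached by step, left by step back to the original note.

Approach: by step. Departure: by step in the opposite direction, back to the starting pitch.
Stepwise on both sides but reversing to return to the same chord tone — a neighbor tone. (Had it continued onward in the same direction it would be a passing tone instead.)

Neighbor tone.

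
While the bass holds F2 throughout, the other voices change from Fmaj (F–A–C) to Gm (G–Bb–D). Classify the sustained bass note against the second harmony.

The harmony at that moment is G minor triad (G, Bb, D); F2 is not a chord tone.
It is held over (the same pitch as the preceding F2) and then sustained as the same pitch into the next harmony.
Sustained through a change of harmony — a pedal tone.

Pedal tone (pedal point).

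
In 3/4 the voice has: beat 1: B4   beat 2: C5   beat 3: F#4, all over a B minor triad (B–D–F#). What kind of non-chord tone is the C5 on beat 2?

Escape tone.

The harmony at that moment is B minor triad (B, D, F#); C5 is not a chord tone.
It is approached by step up from B4 and left by leap down to F#4.
Step in, leap out, on a weak beat — an escape tone.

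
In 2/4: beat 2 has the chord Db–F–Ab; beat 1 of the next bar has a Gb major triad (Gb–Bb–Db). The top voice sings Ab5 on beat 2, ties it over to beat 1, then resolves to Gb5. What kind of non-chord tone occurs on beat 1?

Suspension.

The harmony at that moment is Gb major triad (Gb, Bb, Db); Ab5 is not a chord tone.
It is held over (the same pitch as the preceding Ab5) and left by step down to Gb5.
Held over from the previous chord and resolving down by step — a suspension.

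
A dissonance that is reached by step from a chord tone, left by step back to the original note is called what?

Approach: by step. Departure: by step in the opposite direction, back to the starting pitch.
Stepwise on both sides but reversing to return to the same chord tone — a neighbor tone. (Had it continued onward in the same direction it would be a passing tone instead.)

Neighbor tone.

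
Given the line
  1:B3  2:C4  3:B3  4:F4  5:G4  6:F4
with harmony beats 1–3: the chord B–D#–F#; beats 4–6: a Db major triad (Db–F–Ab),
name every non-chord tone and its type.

C4 (beat 2) — neighbor tone; G4 (beat 5) — neighbor tone.

The harmony at that moment is B major triad (B, D#, F#); C4 is not a chord tone.
It is approached by step up from B3 and left by step down to B3.
Step away and step back to the same note — a neighbor tone (upper neighbor).
The harmony at that moment is Db major triad (Db, F, Ab); G4 is not a chord tone.
It is approached by step up from F4 and left by step down to F4.
Step away and step back to the same note — a neighbor tone (upper neighbor).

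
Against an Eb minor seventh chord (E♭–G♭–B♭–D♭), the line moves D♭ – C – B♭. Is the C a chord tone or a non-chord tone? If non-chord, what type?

Non-chord tone — a passing tone.

The harmony at that moment is E♭ minor seventh chord (E♭, G♭, B♭, D♭); C is not a chord tone.
It is approached by step down from D♭ and left by step down to B♭.
Step in, step out in the same direction — a passing tone.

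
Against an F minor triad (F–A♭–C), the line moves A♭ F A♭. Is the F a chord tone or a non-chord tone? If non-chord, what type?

F minor triad contains F, A♭, C; F is the root, so it is a chord tone.

Chord tone (the root of F minor triad).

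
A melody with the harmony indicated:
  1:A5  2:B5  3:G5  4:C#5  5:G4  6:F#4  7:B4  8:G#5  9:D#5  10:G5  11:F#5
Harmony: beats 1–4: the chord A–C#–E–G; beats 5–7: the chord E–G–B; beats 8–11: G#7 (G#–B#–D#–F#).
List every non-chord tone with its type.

B5 (beat 2) — escape tone; F#4 (beat 6) — escape tone; G5 (beat 10) — appoggiatura.

The harmony at that moment is A dominant seventh chord (A, C#, E, G); B5 is not a chord tone.
It is approached by step up from A5 and left by leap down to G5.
Step in, leap out — an escape tone.
The harmony at that moment is E minor triad (E, G, B); F#4 is not a chord tone.
It is approached by step down from G4 and left by leap up to B4.
Step in, leap out — an escape tone.
The harmony at that moment is G# dominant seventh chord (G#, B#, D#, F#); G5 is not a chord tone.
It is approached by leap up from D#5 and left by step down to F#5.
Leap in, step out — an appoggiatura.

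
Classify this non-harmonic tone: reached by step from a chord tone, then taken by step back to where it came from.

Approach: by step. Departure: by step in the opposite direction, back to the starting pitch.
Stepwise on both sides but reversing to return to the same chord tone — a neighbor tone. (Had it continued onward in the same direction it would be a passing tone instead.)

Neighbor tone.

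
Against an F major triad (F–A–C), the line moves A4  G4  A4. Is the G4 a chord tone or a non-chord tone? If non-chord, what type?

The harmony at that moment is F major triad (F, A, C); G4 is not a chord tone.
It is approached by step down from A4 and left by step up to A4.
Step away and step back to the same note — a neighbor tone (lower neighbor).

Non-chord tone — a neighbor tone.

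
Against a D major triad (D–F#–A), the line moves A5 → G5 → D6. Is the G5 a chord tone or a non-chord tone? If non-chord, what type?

The harmony at that moment is D major triad (D, F#, A); G5 is not a chord tone.
It is approached by step down from A5 and left by leap up to D6.
Step in, leap out — an escape tone.

Non-chord tone — an escape tone.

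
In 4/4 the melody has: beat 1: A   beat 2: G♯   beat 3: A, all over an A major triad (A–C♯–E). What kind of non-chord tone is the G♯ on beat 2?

The harmony at that moment is A major triad (A, C♯, E); G♯ is not a chord tone.
It is approached by step down from A and left by step up to A.
Step away and step back to the same note — a neighbor tone (lower neighbor).

Lower neighbor tone.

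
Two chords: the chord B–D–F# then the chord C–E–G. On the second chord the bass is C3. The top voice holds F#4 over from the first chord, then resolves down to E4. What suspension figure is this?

4–3 suspension.

At the second chord the bass is C3. The suspended F#4 lies a fourth above the bass; after resolving down by step to E4, the interval above the bass becomes a third.
Suspension figures are named by those two intervals: 4–3.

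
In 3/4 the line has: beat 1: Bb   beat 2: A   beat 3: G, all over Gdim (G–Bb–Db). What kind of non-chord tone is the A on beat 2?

Passing tone.

The harmony at that moment is G diminished triad (G, Bb, Db); A is not a chord tone.
It is approached by step down from Bb and left by step down to G.
Step in, step out in the same direction — a passing tone.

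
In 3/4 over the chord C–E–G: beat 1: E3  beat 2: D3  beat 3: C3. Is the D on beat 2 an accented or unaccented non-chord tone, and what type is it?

The harmony at that moment is C major triad (C, E, G); D3 is not a chord tone.
It is approached by step down from E3 and left by step down to C3.
Step in, step out in the same direction — a passing tone.
It falls on a weak beat, so it is unaccented.

Unaccented passing tone.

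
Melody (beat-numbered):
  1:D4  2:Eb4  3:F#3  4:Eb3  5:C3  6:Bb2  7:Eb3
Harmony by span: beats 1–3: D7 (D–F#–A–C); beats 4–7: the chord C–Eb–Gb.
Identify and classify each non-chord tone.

The harmony at that moment is D dominant seventh chord (D, F#, A, C); Eb4 is not a chord tone.
It is approached by step up from D4 and left by leap down to F#3.
Step in, leap out — an escape tone.
The harmony at that moment is C diminished triad (C, Eb, Gb); Bb2 is not a chord tone.
It is approached by step down from C3 and left by leap up to Eb3.
Step in, leap out — an escape tone.

Eb4 (beat 2) — escape tone; Bb2 (beat 6) — escape tone.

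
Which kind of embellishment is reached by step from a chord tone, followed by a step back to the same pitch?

Neighbor tone.

Approach: by step. Departure: by step in the opposite direction, back to the starting pitch.
Stepwise on both sides but reversing to return to the same chord tone — a neighbor tone. (Had it continued onward in the same direction it would be a passing tone instead.)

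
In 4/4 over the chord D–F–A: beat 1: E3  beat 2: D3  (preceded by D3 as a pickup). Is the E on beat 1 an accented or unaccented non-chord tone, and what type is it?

The harmony at that moment is D minor triad (D, F, A); E3 is not a chord tone.
It is approached by step up from D3 and left by step down to D3.
Step away and step back to the same note — a neighbor tone (upper neighbor).
It falls on the downbeat, so it is accented.

Accented neighbor tone.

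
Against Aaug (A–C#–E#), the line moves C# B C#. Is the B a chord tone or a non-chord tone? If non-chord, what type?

Non-chord tone — a neighbor tone.

The harmony at that moment is A augmented triad (A, C#, E#); B is not a chord tone.
It is approached by step down from C# and left by step up to C#.
Step away and step back to the same note — a neighbor tone (lower neighbor).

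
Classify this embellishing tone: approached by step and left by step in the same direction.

Passing tone.

Approach: by step. Departure: by step, continuing in the same direction.
Stepwise on both sides with no change of direction means the note fills in the space between two different chord tones — a passing tone. (Had it turned back to its starting note it would be a neighbor tone instead.)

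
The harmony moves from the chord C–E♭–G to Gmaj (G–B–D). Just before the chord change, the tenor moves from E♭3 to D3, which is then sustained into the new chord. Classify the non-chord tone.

The harmony at that moment is C minor triad (C, E♭, G); D3 is not a chord tone.
It is approached by step down from E♭3 and then sustained as the same pitch into the next harmony.
Arriving early and becoming a chord tone when the harmony changes — an anticipation.

D3 is an anticipation.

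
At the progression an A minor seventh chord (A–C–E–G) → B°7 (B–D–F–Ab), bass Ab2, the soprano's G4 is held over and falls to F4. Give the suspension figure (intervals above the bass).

At the second chord the bass is Ab2. The suspended G4 lies a seventh above the bass; after resolving down by step to F4, the interval above the bass becomes a sixth.
Suspension figures are named by those two intervals: 7–6.

7–6 suspension.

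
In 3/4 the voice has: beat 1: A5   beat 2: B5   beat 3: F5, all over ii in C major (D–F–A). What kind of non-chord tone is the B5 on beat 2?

Escape tone.

The harmony at that moment is D minor triad (D, F, A); B5 is not a chord tone.
It is approached by step up from A5 and left by leap down to F5.
Step in, leap out, on a weak beat — an escape tone.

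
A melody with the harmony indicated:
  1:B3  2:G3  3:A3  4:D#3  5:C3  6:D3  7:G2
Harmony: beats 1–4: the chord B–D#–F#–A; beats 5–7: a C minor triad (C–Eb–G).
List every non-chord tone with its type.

The harmony at that moment is B dominant seventh chord (B, D#, F#, A); G3 is not a chord tone.
It is approached by leap down from B3 and left by step up to A3.
Leap in, step out — an appoggiatura.
The harmony at that moment is C minor triad (C, Eb, G); D3 is not a chord tone.
It is approached by step up from C3 and left by leap down to G2.
Step in, leap out — an escape tone.

G3 (beat 2) — appoggiatura; D3 (beat 6) — escape tone.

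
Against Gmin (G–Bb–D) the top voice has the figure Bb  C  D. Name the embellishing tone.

The harmony at that moment is G minor triad (G, Bb, D); C is not a chord tone.
It is approached by step up from Bb and left by step up to D.
Step in, step out in the same direction — a passing tone.

C is a passing tone.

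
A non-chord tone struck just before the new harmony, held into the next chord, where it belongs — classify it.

Anticipation.

Approach: ahead of the chord change (typically by step), so it is dissonant against the current harmony. Departure: none — the same pitch is restated or held and is a chord tone of the new harmony.
Dissonant first, consonant once the harmony catches up: the note simply arrives early — an anticipation. (The reverse timing, consonant first and dissonant after the change, would be a suspension or retardation.)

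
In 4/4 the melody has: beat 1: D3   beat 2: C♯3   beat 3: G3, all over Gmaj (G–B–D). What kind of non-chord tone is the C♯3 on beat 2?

The harmony at that moment is G major triad (G, B, D); C♯3 is not a chord tone.
It is approached by step down from D3 and left by leap up to G3.
Step in, leap out, on a weak beat — an escape tone.

Escape tone.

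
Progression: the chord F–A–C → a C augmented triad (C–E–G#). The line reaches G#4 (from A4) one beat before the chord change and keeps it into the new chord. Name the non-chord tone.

The harmony at that moment is F major triad (F, A, C); G#4 is not a chord tone.
It is approached by step down from A4 and then sustained as the same pitch into the next harmony.
Arriving early and becoming a chord tone when the harmony changes — an anticipation.

G#4 is an anticipation.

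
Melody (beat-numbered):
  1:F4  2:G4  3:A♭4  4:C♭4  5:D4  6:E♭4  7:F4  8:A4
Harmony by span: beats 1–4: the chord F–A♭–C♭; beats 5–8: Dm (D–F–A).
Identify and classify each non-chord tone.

The harmony at that moment is F diminished triad (F, A♭, C♭); G4 is not a chord tone.
It is approached by step up from F4 and left by step up to A♭4.
Step in, step out in the same direction — a passing tone.
The harmony at that moment is D minor triad (D, F, A); E♭4 is not a chord tone.
It is approached by step up from D4 and left by step up to F4.
Step in, step out in the same direction — a passing tone.

G4 (beat 2) — passing tone; E♭4 (beat 6) — passing tone.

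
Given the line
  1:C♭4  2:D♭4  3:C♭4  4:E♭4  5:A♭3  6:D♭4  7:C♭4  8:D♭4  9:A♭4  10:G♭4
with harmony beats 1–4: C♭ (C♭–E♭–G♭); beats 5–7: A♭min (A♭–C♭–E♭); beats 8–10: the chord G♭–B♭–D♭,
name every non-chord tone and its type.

The harmony at that moment is C♭ major triad (C♭, E♭, G♭); D♭4 is not a chord tone.
It is approached by step up from C♭4 and left by step down to C♭4.
Step away and step back to the same note — a neighbor tone (upper neighbor).
The harmony at that moment is A♭ minor triad (A♭, C♭, E♭); D♭4 is not a chord tone.
It is approached by leap up from A♭3 and left by step down to C♭4.
Leap in, step out — an appoggiatura.
The harmony at that moment is G♭ major triad (G♭, B♭, D♭); A♭4 is not a chord tone.
It is approached by leap up from D♭4 and left by step down to G♭4.
Leap in, step out — an appoggiatura.

D♭4 (beat 2) — neighbor tone; D♭4 (beat 6) — appoggiatura; A♭4 (beat 9) — appoggiatura.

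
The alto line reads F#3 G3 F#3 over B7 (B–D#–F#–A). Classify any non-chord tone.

The harmony at that moment is B dominant seventh chord (B, D#, F#, A); G3 is not a chord tone.
It is approached by step up from F#3 and left by step down to F#3.
Step away and step back to the same note — a neighbor tone (upper neighbor).

G3 is a neighbor tone.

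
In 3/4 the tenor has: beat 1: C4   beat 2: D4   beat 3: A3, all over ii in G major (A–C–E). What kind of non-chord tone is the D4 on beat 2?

Escape tone.

The harmony at that moment is A minor triad (A, C, E); D4 is not a chord tone.
It is approached by step up from C4 and left by leap down to A3.
Step in, leap out, on a weak beat — an escape tone.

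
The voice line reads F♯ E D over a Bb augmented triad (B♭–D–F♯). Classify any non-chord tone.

The harmony at that moment is B♭ augmented triad (B♭, D, F♯); E is not a chord tone.
It is approached by step down from F♯ and left by step down to D.
Step in, step out in the same direction — a passing tone.

E is a passing tone.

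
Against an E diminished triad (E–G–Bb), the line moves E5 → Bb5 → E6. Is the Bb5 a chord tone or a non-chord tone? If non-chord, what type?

Chord tone (the fifth of E diminished triad).

E diminished triad contains E, G, Bb; Bb is the fifth, so it is a chord tone.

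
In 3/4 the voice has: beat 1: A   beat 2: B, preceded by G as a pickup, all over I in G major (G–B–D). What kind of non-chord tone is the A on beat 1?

Passing tone.

The harmony at that moment is G major triad (G, B, D); A is not a chord tone.
It is approached by step up from G and left by step up to B.
Step in, step out in the same direction — a passing tone.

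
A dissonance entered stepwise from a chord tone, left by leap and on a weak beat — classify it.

Escape tone.

Approach: by step. Departure: by leap. Metric position: weak.
Step in, leap out, from a weak position — an escape tone (échappée). (It is the mirror image of the appoggiatura, which leaps in and steps out on a strong beat.)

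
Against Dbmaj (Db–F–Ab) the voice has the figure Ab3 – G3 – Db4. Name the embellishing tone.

G3 is an escape tone.

The harmony at that moment is Db major triad (Db, F, Ab); G3 is not a chord tone.
It is approached by step down from Ab3 and left by leap up to Db4.
Step in, leap out — an escape tone.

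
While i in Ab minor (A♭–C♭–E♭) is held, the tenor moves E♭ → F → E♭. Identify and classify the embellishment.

F is a neighbor tone.

The harmony at that moment is A♭ minor triad (A♭, C♭, E♭); F is not a chord tone.
It is approached by step up from E♭ and left by step down to E♭.
Step away and step back to the same note — a neighbor tone (upper neighbor).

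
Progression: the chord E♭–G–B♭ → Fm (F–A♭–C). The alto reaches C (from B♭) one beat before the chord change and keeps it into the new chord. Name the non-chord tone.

The harmony at that moment is E♭ major triad (E♭, G, B♭); C is not a chord tone.
It is approached by step up from B♭ and then sustained as the same pitch into the next harmony.
Arriving early and becoming a chord tone when the harmony changes — an anticipation.

C is an anticipation.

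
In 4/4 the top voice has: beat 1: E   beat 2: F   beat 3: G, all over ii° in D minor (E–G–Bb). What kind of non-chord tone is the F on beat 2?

Passing tone.

The harmony at that moment is E diminished triad (E, G, Bb); F is not a chord tone.
It is approached by step up from E and left by step up to G.
Step in, step out in the same direction — a passing tone.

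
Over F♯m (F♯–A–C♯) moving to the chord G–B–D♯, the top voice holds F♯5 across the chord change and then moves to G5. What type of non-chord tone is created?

F♯5 is a retardation.

The harmony at that moment is G augmented triad (G, B, D♯); F♯5 is not a chord tone.
It is held over (the same pitch as the preceding F♯5) and left by step up to G5.
Held over from the previous chord and resolving up by step — a retardation.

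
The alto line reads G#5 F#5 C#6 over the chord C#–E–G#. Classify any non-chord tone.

The harmony at that moment is C# minor triad (C#, E, G#); F#5 is not a chord tone.
It is approached by step down from G#5 and left by leap up to C#6.
Step in, leap out — an escape tone.

F#5 is an escape tone.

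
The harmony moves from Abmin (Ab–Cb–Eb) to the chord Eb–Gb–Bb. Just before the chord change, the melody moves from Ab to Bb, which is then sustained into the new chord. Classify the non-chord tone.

The harmony at that moment is Ab minor triad (Ab, Cb, Eb); Bb is not a chord tone.
It is approached by step up from Ab and then sustained as the same pitch into the next harmony.
Arriving early and becoming a chord tone when the harmony changes — an anticipation.

Bb is an anticipation.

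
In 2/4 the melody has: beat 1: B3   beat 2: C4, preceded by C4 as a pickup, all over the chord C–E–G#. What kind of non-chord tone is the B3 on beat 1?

Lower neighbor tone.

The harmony at that moment is C augmented triad (C, E, G#); B3 is not a chord tone.
It is approached by step down from C4 and left by step up to C4.
Step away and step back to the same note — a neighbor tone (lower neighbor).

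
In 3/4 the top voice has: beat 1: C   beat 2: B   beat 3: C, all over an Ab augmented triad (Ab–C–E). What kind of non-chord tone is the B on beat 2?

The harmony at that moment is Ab augmented triad (Ab, C, E); B is not a chord tone.
It is approached by step down from C and left by step up to C.
Step away and step back to the same note — a neighbor tone (lower neighbor).

Lower neighbor tone.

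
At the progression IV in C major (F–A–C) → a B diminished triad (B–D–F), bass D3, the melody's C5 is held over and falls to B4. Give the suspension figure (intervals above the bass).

7–6 suspension.

At the second chord the bass is D3. The suspended C5 lies a seventh above the bass; after resolving down by step to B4, the interval above the bass becomes a sixth.
Suspension figures are named by those two intervals: 7–6.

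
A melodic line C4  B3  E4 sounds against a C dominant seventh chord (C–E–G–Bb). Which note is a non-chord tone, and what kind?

The harmony at that moment is C dominant seventh chord (C, E, G, Bb); B3 is not a chord tone.
It is approached by step down from C4 and left by leap up to E4.
Step in, leap out — an escape tone.

B3 is an escape tone.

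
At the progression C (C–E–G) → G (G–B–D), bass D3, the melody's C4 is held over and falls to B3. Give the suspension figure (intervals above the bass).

7–6 suspension.

At the second chord the bass is D3. The suspended C4 lies a seventh above the bass; after resolving down by step to B3, the interval above the bass becomes a sixth.
Suspension figures are named by those two intervals: 7–6.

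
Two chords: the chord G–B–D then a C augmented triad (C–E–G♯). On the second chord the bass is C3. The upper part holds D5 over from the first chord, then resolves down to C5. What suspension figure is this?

At the second chord the bass is C3. The suspended D5 lies a ninth above the bass; after resolving down by step to C5, the interval above the bass becomes an octave.
Suspension figures are named by those two intervals: 9–8.

9–8 suspension.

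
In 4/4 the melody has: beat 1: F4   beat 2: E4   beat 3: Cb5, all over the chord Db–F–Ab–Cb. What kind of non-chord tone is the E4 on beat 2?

The harmony at that moment is Db dominant seventh chord (Db, F, Ab, Cb); E4 is not a chord tone.
It is approached by step down from F4 and left by leap up to Cb5.
Step in, leap out, on a weak beat — an escape tone.

Escape tone.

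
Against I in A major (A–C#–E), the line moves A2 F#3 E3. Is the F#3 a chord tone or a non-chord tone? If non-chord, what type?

Non-chord tone — an appoggiatura.

The harmony at that moment is A major triad (A, C#, E); F#3 is not a chord tone.
It is approached by leap up from A2 and left by step down to E3.
Leap in, step out — an appoggiatura.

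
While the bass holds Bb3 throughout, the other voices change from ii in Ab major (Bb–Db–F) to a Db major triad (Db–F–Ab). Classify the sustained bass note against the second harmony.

The harmony at that moment is Db major triad (Db, F, Ab); Bb3 is not a chord tone.
It is held over (the same pitch as the preceding Bb3) and then sustained as the same pitch into the next harmony.
Sustained through a change of harmony — a pedal tone.

Pedal tone (pedal point).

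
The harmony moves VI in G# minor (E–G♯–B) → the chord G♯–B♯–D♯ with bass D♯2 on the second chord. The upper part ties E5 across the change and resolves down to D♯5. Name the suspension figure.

At the second chord the bass is D♯2. The suspended E5 lies a ninth above the bass; after resolving down by step to D♯5, the interval above the bass becomes an octave.
Suspension figures are named by those two intervals: 9–8.

9–8 suspension.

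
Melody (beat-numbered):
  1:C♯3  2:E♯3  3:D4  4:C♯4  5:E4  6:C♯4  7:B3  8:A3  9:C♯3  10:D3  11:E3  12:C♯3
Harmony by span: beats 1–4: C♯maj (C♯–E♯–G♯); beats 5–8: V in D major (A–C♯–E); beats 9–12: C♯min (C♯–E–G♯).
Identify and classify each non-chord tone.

D4 (beat 3) — appoggiatura; B3 (beat 7) — passing tone; D3 (beat 10) — passing tone.

The harmony at that moment is C♯ major triad (C♯, E♯, G♯); D4 is not a chord tone.
It is approached by leap up from E♯3 and left by step down to C♯4.
Leap in, step out — an appoggiatura.
The harmony at that moment is A major triad (A, C♯, E); B3 is not a chord tone.
It is approached by step down from C♯4 and left by step down to A3.
Step in, step out in the same direction — a passing tone.
The harmony at that moment is C♯ minor triad (C♯, E, G♯); D3 is not a chord tone.
It is approached by step up from C♯3 and left by step up to E3.
Step in, step out in the same direction — a passing tone.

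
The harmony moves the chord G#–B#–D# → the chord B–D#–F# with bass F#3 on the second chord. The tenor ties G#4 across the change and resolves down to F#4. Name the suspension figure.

At the second chord the bass is F#3. The suspended G#4 lies a ninth above the bass; after resolving down by step to F#4, the interval above the bass becomes an octave.
Suspension figures are named by those two intervals: 9–8.

9–8 suspension.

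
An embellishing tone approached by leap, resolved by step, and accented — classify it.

Approach: by leap. Departure: by step. Metric position: strong.
Leap in, step out, in a metrically strong position — an appoggiatura. (It is the mirror image of the escape tone, which steps in and leaps out from a weak position.)

Appoggiatura.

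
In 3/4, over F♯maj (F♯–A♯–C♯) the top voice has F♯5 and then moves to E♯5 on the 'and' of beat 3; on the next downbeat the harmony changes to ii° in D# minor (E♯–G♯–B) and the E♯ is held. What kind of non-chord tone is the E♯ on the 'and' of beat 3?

The harmony at that moment is F♯ major triad (F♯, A♯, C♯); E♯5 is not a chord tone.
It is approached by step down from F♯5 and then sustained as the same pitch into the next harmony.
Arriving early and becoming a chord tone when the harmony changes — an anticipation.

Anticipation.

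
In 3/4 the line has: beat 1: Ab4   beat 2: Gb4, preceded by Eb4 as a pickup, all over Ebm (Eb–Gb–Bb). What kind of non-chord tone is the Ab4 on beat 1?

Appoggiatura.

The harmony at that moment is Eb minor triad (Eb, Gb, Bb); Ab4 is not a chord tone.
It is approached by leap up from Eb4 and left by step down to Gb4.
Leap in, step out, metrically accented — an appoggiatura.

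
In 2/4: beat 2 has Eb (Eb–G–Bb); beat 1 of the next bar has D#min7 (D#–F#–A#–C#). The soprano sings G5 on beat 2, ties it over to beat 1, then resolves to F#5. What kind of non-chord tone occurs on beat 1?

Suspension.

The harmony at that moment is D# minor seventh chord (D#, F#, A#, C#); G5 is not a chord tone.
It is held over (the same pitch as the preceding G5) and left by step down to F#5.
Held over from the previous chord and resolving down by step — a suspension.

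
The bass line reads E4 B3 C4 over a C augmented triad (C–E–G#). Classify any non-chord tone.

The harmony at that moment is C augmented triad (C, E, G#); B3 is not a chord tone.
It is approached by leap down from E4 and left by step up to C4.
Leap in, step out — an appoggiatura.

B3 is an appoggiatura.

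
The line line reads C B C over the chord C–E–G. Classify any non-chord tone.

B is a neighbor tone.

The harmony at that moment is C major triad (C, E, G); B is not a chord tone.
It is approached by step down from C and left by step up to C.
Step away and step back to the same note — a neighbor tone (lower neighbor).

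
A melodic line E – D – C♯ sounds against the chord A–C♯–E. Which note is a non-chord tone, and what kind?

The harmony at that moment is A major triad (A, C♯, E); D is not a chord tone.
It is approached by step down from E and left by step down to C♯.
Step in, step out in the same direction — a passing tone.

D is a passing tone.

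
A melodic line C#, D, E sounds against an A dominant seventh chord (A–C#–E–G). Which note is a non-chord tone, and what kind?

The harmony at that moment is A dominant seventh chord (A, C#, E, G); D is not a chord tone.
It is approached by step up from C# and left by step up to E.
Step in, step out in the same direction — a passing tone.

D is a passing tone.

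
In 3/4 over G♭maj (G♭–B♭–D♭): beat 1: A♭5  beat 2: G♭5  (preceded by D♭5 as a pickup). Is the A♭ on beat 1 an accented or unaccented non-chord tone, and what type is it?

Accented appoggiatura.

The harmony at that moment is G♭ major triad (G♭, B♭, D♭); A♭5 is not a chord tone.
It is approached by leap up from D♭5 and left by step down to G♭5.
Leap in, step out — an appoggiatura.
It falls on the downbeat, so it is accented.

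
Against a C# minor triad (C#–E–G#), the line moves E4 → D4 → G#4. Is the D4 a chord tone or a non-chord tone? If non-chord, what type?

Non-chord tone — an escape tone.

The harmony at that moment is C# minor triad (C#, E, G#); D4 is not a chord tone.
It is approached by step down from E4 and left by leap up to G#4.
Step in, leap out — an escape tone.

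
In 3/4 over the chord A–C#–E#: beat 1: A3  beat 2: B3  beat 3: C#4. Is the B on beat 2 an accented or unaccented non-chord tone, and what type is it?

Unaccented passing tone.

The harmony at that moment is A augmented triad (A, C#, E#); B3 is not a chord tone.
It is approached by step up from A3 and left by step up to C#4.
Step in, step out in the same direction — a passing tone.
It falls on a weak beat, so it is unaccented.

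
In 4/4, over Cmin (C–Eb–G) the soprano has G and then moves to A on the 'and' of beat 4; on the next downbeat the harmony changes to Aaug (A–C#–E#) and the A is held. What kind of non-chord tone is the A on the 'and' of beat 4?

The harmony at that moment is C minor triad (C, Eb, G); A is not a chord tone.
It is approached by step up from G and then sustained as the same pitch into the next harmony.
Arriving early and becoming a chord tone when the harmony changes — an anticipation.

Anticipation.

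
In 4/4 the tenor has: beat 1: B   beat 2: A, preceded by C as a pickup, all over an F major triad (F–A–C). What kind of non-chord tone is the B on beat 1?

Passing tone.

The harmony at that moment is F major triad (F, A, C); B is not a chord tone.
It is approached by step down from C and left by step down to A.
Step in, step out in the same direction — a passing tone.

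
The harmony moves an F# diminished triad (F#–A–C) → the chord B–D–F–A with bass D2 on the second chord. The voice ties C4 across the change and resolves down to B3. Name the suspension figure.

At the second chord the bass is D2. The suspended C4 lies a seventh above the bass; after resolving down by step to B3, the interval above the bass becomes a sixth.
Suspension figures are named by those two intervals: 7–6.

7–6 suspension.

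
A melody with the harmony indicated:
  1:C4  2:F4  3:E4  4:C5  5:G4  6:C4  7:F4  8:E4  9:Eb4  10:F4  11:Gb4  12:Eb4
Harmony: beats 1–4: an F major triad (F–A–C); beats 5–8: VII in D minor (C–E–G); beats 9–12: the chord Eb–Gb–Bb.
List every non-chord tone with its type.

The harmony at that moment is F major triad (F, A, C); E4 is not a chord tone.
It is approached by step down from F4 and left by leap up to C5.
Step in, leap out — an escape tone.
The harmony at that moment is C major triad (C, E, G); F4 is not a chord tone.
It is approached by leap up from C4 and left by step down to E4.
Leap in, step out — an appoggiatura.
The harmony at that moment is Eb minor triad (Eb, Gb, Bb); F4 is not a chord tone.
It is approached by step up from Eb4 and left by step up to Gb4.
Step in, step out in the same direction — a passing tone.

E4 (beat 3) — escape tone; F4 (beat 7) — appoggiatura; F4 (beat 10) — passing tone.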